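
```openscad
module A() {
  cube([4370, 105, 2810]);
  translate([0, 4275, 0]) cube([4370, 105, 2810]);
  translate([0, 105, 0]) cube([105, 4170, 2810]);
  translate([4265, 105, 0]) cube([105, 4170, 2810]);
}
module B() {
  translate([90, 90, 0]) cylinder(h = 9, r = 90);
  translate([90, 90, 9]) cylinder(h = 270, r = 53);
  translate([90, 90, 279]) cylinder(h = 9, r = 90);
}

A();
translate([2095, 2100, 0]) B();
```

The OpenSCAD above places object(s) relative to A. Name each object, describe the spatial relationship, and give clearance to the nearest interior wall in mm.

Clearances: x = 1990, y = 1995; minimum 1990 mm.

A is a house frame. B is a spool. The spool sits inside the house frame, centred. The clearance to the nearest interior wall is 1990 mm.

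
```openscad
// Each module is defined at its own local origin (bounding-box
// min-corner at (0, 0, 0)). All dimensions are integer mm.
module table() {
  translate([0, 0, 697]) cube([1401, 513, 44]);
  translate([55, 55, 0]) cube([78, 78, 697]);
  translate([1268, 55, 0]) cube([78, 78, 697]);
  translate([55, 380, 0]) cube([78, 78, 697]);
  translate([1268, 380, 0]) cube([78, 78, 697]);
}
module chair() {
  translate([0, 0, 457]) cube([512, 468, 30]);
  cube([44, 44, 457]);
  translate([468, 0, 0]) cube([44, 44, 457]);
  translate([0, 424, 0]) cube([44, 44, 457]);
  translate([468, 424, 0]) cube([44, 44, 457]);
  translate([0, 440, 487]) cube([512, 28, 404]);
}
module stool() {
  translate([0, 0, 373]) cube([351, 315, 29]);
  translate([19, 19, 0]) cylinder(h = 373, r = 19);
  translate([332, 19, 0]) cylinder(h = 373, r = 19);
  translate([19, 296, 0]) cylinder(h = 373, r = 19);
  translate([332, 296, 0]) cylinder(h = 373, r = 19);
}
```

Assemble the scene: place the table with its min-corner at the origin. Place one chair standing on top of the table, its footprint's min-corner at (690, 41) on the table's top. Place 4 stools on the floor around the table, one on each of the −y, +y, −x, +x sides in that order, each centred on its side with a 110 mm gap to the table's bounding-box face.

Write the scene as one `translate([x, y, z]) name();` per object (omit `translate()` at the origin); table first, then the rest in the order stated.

table();
translate([690, 41, 741]) chair();
translate([525, -425, 0]) stool();
translate([525, 623, 0]) stool();
translate([-461, 99, 0]) stool();
translate([1511, 99, 0]) stool();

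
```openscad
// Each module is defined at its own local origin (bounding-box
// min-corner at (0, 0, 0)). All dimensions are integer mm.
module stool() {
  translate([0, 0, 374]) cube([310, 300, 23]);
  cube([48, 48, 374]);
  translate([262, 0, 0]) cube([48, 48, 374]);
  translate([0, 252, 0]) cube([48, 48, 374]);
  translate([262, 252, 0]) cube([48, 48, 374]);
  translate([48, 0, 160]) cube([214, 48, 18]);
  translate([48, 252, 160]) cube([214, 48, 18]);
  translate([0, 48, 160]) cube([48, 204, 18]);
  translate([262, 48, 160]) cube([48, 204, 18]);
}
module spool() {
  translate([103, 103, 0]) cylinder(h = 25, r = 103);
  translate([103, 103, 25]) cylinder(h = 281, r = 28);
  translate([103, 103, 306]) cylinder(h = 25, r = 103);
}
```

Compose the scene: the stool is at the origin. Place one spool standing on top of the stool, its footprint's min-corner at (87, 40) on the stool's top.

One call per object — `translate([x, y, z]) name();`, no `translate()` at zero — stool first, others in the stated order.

stool();
translate([87, 40, 397]) spool();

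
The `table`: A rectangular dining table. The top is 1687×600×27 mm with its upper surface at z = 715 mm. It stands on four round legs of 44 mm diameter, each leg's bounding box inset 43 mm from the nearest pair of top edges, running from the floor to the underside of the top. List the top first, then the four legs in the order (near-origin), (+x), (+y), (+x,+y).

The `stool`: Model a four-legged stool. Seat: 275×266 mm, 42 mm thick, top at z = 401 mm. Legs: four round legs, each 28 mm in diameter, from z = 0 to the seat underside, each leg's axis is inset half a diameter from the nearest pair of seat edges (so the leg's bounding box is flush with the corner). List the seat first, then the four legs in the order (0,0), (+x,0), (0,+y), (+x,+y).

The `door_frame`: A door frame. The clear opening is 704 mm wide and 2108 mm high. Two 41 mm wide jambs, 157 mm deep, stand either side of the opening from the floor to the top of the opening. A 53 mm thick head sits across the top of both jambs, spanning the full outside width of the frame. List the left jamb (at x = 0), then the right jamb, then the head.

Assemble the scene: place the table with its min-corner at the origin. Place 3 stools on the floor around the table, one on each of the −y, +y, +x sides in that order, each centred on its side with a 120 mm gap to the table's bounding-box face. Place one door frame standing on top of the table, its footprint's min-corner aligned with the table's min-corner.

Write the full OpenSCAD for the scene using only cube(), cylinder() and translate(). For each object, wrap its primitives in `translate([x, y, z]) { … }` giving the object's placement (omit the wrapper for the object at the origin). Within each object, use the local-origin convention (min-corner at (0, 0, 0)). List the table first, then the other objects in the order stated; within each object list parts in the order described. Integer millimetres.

translate([0, 0, 688]) cube([1687, 600, 27]);
translate([65, 65, 0]) cylinder(h = 688, r = 22);
translate([1622, 65, 0]) cylinder(h = 688, r = 22);
translate([65, 535, 0]) cylinder(h = 688, r = 22);
translate([1622, 535, 0]) cylinder(h = 688, r = 22);
translate([706, -386, 0]) {
  translate([0, 0, 359]) cube([275, 266, 42]);
  translate([14, 14, 0]) cylinder(h = 359, r = 14);
  translate([261, 14, 0]) cylinder(h = 359, r = 14);
  translate([14, 252, 0]) cylinder(h = 359, r = 14);
  translate([261, 252, 0]) cylinder(h = 359, r = 14);
}
translate([706, 720, 0]) {
  translate([0, 0, 359]) cube([275, 266, 42]);
  translate([14, 14, 0]) cylinder(h = 359, r = 14);
  translate([261, 14, 0]) cylinder(h = 359, r = 14);
  translate([14, 252, 0]) cylinder(h = 359, r = 14);
  translate([261, 252, 0]) cylinder(h = 359, r = 14);
}
translate([1807, 167, 0]) {
  translate([0, 0, 359]) cube([275, 266, 42]);
  translate([14, 14, 0]) cylinder(h = 359, r = 14);
  translate([261, 14, 0]) cylinder(h = 359, r = 14);
  translate([14, 252, 0]) cylinder(h = 359, r = 14);
  translate([261, 252, 0]) cylinder(h = 359, r = 14);
}
translate([0, 0, 715]) {
  cube([41, 157, 2108]);
  translate([745, 0, 0]) cube([41, 157, 2108]);
  translate([0, 0, 2108]) cube([786, 157, 53]);
}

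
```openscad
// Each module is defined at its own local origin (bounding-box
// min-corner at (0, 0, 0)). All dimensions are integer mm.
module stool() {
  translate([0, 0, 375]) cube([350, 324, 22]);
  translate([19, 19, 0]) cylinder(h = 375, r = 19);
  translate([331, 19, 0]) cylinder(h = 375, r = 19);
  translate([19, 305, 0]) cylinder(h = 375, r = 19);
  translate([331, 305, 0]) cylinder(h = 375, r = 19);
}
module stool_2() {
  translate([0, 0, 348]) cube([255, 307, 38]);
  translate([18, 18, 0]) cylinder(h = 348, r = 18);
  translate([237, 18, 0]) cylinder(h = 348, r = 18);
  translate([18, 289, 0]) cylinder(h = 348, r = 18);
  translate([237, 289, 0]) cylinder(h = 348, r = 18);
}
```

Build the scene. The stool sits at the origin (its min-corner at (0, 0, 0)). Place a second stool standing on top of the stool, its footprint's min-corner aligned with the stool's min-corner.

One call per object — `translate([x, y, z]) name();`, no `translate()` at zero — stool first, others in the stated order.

stool();
translate([0, 0, 397]) stool_2();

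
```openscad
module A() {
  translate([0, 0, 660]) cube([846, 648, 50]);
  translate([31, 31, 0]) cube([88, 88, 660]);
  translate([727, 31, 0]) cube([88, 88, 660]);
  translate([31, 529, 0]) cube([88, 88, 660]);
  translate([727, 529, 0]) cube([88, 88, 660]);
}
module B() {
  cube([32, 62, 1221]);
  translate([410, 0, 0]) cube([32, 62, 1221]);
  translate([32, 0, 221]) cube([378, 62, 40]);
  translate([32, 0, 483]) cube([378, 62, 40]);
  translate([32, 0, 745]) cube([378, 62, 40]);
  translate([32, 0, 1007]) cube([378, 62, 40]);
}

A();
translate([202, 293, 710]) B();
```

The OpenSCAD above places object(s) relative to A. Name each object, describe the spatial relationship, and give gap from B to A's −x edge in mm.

A is a table. B is a ladder. The ladder is on top of the table, centred. The gap from the ladder to the table's −x edge is 202 mm.

The ladder's min-x is at 202; the table's min-x is 0; gap = 202 mm.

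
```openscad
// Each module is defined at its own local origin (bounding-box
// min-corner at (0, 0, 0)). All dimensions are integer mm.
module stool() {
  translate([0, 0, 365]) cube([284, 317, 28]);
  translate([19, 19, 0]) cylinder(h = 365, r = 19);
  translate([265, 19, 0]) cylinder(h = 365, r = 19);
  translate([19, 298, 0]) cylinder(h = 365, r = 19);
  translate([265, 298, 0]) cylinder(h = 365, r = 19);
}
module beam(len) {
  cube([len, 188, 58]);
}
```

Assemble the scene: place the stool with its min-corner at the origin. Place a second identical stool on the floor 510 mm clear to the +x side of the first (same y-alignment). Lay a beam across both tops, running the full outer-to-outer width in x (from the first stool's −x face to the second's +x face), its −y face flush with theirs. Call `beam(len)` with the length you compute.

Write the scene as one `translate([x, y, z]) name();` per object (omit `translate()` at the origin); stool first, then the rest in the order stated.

stool();
translate([794, 0, 0]) stool();
translate([0, 0, 393]) beam(1078);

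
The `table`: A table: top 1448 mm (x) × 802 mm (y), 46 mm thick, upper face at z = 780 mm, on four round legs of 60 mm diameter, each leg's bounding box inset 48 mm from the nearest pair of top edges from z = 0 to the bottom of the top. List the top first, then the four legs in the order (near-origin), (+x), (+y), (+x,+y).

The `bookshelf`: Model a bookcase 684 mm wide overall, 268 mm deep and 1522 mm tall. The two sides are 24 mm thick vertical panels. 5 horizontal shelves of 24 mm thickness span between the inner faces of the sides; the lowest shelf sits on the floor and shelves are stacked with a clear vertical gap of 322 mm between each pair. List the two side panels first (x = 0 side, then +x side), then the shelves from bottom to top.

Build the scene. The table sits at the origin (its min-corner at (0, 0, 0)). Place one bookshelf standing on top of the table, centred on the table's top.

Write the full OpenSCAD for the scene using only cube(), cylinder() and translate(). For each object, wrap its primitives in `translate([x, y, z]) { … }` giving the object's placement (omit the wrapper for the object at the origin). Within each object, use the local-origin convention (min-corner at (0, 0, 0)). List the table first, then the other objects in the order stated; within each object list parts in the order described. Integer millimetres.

translate([0, 0, 734]) cube([1448, 802, 46]);
translate([78, 78, 0]) cylinder(h = 734, r = 30);
translate([1370, 78, 0]) cylinder(h = 734, r = 30);
translate([78, 724, 0]) cylinder(h = 734, r = 30);
translate([1370, 724, 0]) cylinder(h = 734, r = 30);
translate([382, 267, 780]) {
  cube([24, 268, 1522]);
  translate([660, 0, 0]) cube([24, 268, 1522]);
  translate([24, 0, 0]) cube([636, 268, 24]);
  translate([24, 0, 346]) cube([636, 268, 24]);
  translate([24, 0, 692]) cube([636, 268, 24]);
  translate([24, 0, 1038]) cube([636, 268, 24]);
  translate([24, 0, 1384]) cube([636, 268, 24]);
}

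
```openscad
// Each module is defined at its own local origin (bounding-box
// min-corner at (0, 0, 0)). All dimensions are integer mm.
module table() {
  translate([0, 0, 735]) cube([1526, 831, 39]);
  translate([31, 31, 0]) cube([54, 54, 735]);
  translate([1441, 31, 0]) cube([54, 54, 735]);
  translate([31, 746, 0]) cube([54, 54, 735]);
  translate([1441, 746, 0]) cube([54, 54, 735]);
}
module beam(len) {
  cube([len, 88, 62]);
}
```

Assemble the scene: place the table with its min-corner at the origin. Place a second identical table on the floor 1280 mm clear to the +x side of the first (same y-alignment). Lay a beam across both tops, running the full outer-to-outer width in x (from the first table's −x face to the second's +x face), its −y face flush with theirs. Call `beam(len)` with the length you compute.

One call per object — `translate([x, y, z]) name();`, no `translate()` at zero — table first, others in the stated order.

table();
translate([2806, 0, 0]) table();
translate([0, 0, 774]) beam(4332);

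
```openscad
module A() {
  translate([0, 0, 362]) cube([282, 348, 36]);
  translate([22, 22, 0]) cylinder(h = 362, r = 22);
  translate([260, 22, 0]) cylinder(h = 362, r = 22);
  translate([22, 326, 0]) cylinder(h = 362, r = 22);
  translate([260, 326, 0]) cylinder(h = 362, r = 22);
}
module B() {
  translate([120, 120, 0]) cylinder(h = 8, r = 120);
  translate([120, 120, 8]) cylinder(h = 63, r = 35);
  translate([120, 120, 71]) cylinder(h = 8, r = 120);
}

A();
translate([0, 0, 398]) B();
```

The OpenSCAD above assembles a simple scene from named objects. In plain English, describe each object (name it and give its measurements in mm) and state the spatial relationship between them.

A is a simple wooden stool: a rectangular seat 282 mm (x) by 348 mm (y), 36 mm thick, top face at z = 398 mm, on four round legs, each 44 mm in diameter. The legs rest on z = 0, each leg's axis is inset half a diameter from the nearest pair of seat edges (so the leg's bounding box is flush with the corner).

B is a spool: two coaxial disc flanges of radius 120 mm and thickness 8 mm, joined by a core cylinder of radius 35 mm and height 63 mm. The lower flange rests on z = 0 and the three cylinders share a vertical axis.

The spool is on top of the stool.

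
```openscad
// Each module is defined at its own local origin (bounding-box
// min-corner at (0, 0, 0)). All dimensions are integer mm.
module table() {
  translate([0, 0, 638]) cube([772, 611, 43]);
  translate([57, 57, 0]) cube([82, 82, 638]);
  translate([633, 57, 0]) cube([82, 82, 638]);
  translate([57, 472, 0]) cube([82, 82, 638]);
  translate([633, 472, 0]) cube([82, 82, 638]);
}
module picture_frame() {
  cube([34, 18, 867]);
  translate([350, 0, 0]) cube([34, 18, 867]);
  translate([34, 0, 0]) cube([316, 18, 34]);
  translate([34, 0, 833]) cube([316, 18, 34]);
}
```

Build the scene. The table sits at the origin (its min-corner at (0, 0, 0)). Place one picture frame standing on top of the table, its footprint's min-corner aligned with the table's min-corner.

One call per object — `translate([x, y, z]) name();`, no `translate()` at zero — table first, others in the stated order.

table();
translate([0, 0, 681]) picture_frame();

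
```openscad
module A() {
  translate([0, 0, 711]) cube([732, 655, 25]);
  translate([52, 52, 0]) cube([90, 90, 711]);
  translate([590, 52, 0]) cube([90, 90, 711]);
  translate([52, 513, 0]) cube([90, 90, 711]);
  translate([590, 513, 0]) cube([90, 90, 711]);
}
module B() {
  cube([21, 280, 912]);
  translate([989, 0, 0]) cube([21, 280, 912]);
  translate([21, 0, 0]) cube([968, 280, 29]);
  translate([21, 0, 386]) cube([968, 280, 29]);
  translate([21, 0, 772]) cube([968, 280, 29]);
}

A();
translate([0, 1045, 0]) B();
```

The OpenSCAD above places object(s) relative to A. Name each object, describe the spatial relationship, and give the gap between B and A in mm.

A is a table. B is a bookshelf. The bookshelf is on the floor beside the table on its +y side. The gap between the bookshelf and the table is 390 mm.

The bookshelf's nearest face is 390 mm from the table's +y face.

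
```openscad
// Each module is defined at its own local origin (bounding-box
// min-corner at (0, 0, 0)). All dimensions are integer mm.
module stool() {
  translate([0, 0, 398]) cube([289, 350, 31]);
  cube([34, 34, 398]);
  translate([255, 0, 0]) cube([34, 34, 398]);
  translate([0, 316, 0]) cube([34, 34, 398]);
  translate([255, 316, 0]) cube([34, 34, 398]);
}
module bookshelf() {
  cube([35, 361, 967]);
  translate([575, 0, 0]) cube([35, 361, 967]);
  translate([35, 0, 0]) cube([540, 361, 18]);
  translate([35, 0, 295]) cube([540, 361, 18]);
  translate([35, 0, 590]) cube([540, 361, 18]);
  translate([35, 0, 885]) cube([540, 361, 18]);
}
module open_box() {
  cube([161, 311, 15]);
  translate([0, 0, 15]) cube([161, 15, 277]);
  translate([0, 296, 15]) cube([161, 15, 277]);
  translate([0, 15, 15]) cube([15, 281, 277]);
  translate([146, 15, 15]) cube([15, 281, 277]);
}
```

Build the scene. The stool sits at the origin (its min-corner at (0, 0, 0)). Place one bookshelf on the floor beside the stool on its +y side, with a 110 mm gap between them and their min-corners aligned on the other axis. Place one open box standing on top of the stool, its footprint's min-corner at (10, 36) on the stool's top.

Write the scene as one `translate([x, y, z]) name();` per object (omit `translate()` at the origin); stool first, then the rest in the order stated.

stool();
translate([0, 460, 0]) bookshelf();
translate([10, 36, 429]) open_box();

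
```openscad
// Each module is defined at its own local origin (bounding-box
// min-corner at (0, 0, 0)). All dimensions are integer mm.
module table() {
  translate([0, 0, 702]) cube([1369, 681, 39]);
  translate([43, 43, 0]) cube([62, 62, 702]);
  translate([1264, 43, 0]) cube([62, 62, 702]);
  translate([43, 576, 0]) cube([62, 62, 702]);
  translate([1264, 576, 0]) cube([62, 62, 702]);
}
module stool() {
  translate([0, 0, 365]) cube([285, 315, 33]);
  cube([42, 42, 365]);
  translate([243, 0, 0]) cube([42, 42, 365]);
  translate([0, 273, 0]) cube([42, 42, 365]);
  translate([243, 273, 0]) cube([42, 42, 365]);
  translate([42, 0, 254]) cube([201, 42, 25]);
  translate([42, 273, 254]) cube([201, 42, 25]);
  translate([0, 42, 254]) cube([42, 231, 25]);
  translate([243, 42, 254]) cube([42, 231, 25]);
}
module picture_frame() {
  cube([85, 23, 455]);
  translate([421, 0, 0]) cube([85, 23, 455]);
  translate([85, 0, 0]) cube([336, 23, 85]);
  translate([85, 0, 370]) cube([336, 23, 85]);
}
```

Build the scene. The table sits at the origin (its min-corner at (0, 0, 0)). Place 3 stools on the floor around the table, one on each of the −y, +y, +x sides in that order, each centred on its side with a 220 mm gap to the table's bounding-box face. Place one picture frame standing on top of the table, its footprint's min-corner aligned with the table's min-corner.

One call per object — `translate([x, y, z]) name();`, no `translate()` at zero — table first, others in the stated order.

table();
translate([542, -535, 0]) stool();
translate([542, 901, 0]) stool();
translate([1589, 183, 0]) stool();
translate([0, 0, 741]) picture_frame();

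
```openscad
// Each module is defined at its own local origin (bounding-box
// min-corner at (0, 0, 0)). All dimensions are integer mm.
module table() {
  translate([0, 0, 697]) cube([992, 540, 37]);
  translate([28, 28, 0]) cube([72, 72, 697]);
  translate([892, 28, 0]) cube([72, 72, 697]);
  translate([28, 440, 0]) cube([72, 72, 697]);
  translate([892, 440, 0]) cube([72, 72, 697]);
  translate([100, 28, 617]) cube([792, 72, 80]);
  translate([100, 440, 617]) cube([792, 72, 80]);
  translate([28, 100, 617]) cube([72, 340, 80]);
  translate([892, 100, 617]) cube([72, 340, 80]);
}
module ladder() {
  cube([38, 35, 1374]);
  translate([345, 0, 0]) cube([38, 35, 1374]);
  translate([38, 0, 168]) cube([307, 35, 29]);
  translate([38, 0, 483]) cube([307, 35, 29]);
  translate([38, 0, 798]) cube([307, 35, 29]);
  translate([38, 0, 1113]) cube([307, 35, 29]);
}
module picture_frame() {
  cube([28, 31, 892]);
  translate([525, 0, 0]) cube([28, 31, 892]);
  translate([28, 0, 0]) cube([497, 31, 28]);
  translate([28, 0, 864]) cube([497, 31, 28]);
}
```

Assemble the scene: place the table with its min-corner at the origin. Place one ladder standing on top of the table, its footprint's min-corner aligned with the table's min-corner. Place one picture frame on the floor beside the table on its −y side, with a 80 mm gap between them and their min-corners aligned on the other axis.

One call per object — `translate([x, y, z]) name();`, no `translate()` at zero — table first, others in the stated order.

table();
translate([0, 0, 734]) ladder();
translate([0, -111, 0]) picture_frame();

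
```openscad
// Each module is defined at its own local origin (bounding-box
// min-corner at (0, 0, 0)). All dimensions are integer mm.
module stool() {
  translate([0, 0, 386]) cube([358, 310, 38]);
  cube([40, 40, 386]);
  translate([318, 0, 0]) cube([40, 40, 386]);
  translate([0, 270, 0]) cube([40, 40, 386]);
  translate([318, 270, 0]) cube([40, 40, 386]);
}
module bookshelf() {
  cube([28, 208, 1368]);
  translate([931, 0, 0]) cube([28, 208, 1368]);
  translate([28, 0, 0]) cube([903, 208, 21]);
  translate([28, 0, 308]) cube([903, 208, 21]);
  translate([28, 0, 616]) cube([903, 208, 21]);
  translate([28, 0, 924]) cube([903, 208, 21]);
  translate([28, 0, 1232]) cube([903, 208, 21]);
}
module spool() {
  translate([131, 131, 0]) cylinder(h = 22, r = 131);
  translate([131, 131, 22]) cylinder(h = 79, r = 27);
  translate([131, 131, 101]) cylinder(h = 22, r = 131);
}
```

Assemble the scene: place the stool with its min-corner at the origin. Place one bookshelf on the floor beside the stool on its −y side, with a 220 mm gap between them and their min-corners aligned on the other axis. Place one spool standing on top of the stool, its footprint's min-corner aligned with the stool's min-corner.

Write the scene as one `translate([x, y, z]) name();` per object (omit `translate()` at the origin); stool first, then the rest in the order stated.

stool();
translate([0, -428, 0]) bookshelf();
translate([0, 0, 424]) spool();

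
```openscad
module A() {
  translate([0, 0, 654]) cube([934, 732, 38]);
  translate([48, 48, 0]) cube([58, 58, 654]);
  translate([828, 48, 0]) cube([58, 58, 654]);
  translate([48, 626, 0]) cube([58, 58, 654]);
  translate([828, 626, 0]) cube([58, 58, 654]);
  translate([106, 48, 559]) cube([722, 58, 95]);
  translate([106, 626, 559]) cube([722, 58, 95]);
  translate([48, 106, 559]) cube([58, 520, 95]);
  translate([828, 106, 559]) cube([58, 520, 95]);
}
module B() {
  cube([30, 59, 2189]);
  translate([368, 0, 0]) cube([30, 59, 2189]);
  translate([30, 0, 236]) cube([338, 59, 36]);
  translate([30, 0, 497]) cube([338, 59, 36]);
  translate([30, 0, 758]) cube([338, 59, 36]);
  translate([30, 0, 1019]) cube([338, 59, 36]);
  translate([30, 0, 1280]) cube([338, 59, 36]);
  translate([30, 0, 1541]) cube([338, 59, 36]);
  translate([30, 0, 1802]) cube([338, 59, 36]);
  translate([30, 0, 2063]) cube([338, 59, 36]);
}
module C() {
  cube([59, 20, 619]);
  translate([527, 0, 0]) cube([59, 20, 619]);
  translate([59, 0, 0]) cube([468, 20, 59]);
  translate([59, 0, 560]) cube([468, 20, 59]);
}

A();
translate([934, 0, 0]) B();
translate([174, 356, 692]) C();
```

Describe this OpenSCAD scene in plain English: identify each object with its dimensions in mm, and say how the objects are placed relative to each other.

A is a table: top 934 mm (x) × 732 mm (y), 38 mm thick, upper face at z = 692 mm, on four 58×58 mm square legs, each inset 48 mm from the nearest pair of top edges, running from z = 0 to the bottom of the top. Four apron rails, 58 mm thick and 95 mm tall, run between adjacent legs with their top edges flush with the underside of the top and their outer faces flush with the legs' outer faces.

B is a straight ladder. Two 30×59 mm vertical rails, 2189 mm tall, stand 398 mm apart (outside-to-outside) with their front faces coplanar on the −y side. 8 rungs, each 59 mm deep and 36 mm tall, span between the inner faces of the rails, front faces flush with the rails. The lowest rung's underside is at z = 236 mm and rungs are spaced 261 mm apart (underside to underside).

C is a picture frame with a 468×501 mm rectangular opening (x by z) and a uniform 59 mm border on every side. Frame depth is 20 mm along y. It is built from two vertical stiles running the full outside height and two horizontal rails spanning the gap between the stiles.

The ladder is against the table's +x side, with their −y faces flush. The picture frame is on top of the table, centred.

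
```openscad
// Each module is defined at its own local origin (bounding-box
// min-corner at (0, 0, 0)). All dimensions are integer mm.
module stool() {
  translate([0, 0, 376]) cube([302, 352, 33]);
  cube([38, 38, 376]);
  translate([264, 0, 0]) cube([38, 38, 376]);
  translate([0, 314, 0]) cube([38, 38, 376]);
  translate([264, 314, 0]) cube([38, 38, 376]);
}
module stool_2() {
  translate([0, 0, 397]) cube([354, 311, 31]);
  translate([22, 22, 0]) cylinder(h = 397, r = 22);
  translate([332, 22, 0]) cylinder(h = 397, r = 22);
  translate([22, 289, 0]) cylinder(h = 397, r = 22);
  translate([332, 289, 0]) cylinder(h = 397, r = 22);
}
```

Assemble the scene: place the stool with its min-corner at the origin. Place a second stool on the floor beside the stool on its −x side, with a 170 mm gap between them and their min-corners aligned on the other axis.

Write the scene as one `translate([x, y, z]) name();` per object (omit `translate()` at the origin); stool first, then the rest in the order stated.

stool();
translate([-524, 0, 0]) stool_2();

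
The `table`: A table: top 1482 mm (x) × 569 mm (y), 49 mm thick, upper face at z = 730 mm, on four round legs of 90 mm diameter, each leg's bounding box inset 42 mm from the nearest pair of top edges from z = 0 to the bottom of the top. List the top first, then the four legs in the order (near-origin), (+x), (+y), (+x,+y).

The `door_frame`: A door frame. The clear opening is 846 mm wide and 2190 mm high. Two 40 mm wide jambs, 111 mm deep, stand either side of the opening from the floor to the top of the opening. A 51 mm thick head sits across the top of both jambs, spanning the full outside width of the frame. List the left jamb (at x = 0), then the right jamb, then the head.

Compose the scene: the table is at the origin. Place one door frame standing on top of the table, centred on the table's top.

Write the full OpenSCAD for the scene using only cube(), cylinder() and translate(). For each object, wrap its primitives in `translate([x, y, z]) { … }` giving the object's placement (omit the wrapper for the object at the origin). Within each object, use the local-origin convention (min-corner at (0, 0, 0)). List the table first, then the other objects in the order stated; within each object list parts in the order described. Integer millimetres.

translate([0, 0, 681]) cube([1482, 569, 49]);
translate([87, 87, 0]) cylinder(h = 681, r = 45);
translate([1395, 87, 0]) cylinder(h = 681, r = 45);
translate([87, 482, 0]) cylinder(h = 681, r = 45);
translate([1395, 482, 0]) cylinder(h = 681, r = 45);
translate([278, 229, 730]) {
  cube([40, 111, 2190]);
  translate([886, 0, 0]) cube([40, 111, 2190]);
  translate([0, 0, 2190]) cube([926, 111, 51]);
}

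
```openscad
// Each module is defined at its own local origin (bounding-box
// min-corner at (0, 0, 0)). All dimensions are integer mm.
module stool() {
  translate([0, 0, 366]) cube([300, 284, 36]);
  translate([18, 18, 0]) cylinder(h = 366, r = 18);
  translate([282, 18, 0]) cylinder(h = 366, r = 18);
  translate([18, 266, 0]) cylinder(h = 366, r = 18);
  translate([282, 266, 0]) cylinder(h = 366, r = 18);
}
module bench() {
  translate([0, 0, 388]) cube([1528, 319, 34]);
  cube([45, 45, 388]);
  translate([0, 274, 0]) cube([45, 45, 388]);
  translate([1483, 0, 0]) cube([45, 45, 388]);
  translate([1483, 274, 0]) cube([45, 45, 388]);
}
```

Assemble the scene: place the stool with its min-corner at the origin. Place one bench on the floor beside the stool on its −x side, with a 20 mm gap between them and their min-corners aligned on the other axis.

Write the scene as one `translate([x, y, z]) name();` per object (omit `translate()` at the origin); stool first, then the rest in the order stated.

stool();
translate([-1548, 0, 0]) bench();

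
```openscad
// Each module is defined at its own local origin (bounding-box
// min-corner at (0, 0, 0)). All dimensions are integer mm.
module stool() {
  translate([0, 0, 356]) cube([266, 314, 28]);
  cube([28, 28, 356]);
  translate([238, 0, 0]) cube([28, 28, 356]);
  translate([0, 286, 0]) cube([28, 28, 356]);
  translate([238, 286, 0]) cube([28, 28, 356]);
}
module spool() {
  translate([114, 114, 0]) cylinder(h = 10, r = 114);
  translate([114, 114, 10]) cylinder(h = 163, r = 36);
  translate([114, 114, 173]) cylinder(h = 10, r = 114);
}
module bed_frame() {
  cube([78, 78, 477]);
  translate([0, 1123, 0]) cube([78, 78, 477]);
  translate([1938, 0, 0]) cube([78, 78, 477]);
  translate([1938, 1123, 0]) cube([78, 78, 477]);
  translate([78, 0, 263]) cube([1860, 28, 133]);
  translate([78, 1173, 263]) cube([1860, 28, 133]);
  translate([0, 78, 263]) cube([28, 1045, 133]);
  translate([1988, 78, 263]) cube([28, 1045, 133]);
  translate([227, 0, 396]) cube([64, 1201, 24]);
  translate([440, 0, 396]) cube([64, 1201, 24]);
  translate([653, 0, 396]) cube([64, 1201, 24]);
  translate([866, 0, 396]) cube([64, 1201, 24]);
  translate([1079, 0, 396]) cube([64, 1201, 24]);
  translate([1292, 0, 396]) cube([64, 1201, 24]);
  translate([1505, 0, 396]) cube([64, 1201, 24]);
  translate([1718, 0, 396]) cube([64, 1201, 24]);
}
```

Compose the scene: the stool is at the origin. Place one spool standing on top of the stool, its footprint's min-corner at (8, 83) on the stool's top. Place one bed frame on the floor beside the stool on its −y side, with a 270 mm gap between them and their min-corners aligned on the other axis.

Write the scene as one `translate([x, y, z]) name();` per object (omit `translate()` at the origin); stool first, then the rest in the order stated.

stool();
translate([8, 83, 384]) spool();
translate([0, -1471, 0]) bed_frame();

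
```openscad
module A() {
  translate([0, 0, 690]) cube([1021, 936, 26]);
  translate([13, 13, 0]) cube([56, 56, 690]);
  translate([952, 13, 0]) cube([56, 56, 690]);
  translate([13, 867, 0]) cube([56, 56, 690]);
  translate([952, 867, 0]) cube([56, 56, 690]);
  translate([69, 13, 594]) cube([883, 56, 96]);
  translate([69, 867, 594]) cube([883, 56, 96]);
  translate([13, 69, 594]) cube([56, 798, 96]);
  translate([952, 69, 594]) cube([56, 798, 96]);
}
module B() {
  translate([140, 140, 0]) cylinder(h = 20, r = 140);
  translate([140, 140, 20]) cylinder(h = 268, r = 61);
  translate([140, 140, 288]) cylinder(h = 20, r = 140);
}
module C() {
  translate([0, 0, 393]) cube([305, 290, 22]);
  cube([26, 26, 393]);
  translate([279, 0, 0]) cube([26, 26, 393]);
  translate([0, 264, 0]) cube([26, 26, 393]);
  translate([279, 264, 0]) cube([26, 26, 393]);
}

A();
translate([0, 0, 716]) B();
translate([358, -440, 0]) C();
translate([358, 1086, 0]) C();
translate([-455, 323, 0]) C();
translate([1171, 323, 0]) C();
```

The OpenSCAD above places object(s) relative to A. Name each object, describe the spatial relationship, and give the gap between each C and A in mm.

Each stool's nearest face is 150 mm from the table's bounding box.

A is a table. B is a spool. C is a stool. The spool is on top of the table. Four stools sit around the table at the −y, +y, −x, +x sides. The gap between each stool and the table is 150 mm.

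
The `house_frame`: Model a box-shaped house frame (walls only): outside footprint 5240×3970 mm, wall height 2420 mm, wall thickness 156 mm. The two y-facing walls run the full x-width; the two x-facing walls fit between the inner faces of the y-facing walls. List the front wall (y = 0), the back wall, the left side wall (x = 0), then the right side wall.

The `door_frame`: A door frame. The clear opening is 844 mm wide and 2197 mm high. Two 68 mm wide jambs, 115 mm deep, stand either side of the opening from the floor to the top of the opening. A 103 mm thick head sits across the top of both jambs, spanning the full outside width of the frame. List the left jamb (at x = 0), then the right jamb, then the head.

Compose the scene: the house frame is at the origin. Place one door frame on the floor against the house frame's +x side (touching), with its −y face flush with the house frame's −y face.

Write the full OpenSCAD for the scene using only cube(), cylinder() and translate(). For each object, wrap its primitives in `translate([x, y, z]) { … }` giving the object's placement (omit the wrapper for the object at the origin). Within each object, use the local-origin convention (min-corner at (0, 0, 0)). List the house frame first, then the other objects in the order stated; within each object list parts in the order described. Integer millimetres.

cube([5240, 156, 2420]);
translate([0, 3814, 0]) cube([5240, 156, 2420]);
translate([0, 156, 0]) cube([156, 3658, 2420]);
translate([5084, 156, 0]) cube([156, 3658, 2420]);
translate([5240, 0, 0]) {
  cube([68, 115, 2197]);
  translate([912, 0, 0]) cube([68, 115, 2197]);
  translate([0, 0, 2197]) cube([980, 115, 103]);
}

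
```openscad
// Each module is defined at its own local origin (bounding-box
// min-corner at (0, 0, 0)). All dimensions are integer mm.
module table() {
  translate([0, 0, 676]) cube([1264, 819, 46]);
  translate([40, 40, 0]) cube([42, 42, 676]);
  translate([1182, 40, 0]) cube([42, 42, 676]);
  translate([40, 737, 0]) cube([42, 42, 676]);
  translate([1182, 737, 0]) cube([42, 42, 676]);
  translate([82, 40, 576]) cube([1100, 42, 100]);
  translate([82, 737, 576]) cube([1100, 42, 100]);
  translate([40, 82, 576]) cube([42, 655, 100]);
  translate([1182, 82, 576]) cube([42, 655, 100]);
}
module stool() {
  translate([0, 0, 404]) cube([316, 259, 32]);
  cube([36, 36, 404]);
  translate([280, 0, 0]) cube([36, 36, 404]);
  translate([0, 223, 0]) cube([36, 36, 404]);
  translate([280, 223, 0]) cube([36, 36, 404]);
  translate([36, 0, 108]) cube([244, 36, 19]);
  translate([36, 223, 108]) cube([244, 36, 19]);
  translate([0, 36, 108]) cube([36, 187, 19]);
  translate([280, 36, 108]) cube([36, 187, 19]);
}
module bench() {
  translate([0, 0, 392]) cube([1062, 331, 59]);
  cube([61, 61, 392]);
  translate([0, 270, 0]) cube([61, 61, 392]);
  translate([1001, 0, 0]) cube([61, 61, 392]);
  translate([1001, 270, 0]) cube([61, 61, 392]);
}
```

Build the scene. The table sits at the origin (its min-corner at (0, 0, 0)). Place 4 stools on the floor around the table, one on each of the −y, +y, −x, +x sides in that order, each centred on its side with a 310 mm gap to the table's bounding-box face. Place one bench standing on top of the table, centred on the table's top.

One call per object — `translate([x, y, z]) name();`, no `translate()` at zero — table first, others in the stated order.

table();
translate([474, -569, 0]) stool();
translate([474, 1129, 0]) stool();
translate([-626, 280, 0]) stool();
translate([1574, 280, 0]) stool();
translate([101, 244, 722]) bench();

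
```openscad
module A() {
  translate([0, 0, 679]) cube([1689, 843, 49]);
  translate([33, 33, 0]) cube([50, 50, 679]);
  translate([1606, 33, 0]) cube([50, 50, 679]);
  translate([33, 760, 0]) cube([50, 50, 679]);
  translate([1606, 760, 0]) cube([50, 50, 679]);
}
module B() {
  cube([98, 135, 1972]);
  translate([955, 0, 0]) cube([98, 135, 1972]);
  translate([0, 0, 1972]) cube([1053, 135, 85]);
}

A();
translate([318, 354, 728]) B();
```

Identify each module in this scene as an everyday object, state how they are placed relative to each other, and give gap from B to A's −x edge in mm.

A is a table. B is a door frame. The door frame is on top of the table, centred. The gap from the door frame to the table's −x edge is 318 mm.

The door frame's min-x is at 318; the table's min-x is 0; gap = 318 mm.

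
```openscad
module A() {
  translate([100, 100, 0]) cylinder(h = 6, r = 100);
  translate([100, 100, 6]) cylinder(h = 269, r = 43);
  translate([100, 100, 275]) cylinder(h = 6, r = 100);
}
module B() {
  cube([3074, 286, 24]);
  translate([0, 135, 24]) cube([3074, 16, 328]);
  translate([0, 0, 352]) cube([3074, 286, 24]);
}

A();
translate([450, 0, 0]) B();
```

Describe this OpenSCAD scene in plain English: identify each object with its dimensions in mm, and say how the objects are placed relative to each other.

A is a spool: two coaxial disc flanges of radius 100 mm and thickness 6 mm, joined by a core cylinder of radius 43 mm and height 269 mm. The lower flange rests on z = 0 and the three cylinders share a vertical axis.

B is an I-beam lying along x, 3074 mm long. Overall section height 376 mm. Two flanges 286 mm wide (y) and 24 mm thick, one on the floor and one at the top; a web 16 mm thick runs between them, centred on the flange width.

The I-beam is on the floor beside the spool on its +x side.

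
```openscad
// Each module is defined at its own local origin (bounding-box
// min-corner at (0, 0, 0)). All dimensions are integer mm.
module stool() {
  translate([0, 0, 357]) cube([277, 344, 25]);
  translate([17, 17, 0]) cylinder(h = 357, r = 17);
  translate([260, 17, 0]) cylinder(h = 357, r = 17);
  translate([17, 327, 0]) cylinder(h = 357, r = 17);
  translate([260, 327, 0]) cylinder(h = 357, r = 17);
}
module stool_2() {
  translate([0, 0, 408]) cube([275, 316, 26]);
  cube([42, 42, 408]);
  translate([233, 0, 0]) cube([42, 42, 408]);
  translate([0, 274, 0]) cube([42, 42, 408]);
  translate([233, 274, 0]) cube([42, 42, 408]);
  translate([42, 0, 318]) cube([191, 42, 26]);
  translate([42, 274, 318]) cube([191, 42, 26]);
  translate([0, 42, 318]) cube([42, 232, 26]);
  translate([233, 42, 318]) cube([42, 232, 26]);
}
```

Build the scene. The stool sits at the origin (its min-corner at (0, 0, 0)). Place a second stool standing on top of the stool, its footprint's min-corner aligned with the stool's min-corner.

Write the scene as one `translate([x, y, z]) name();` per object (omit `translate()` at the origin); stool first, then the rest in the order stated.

stool();
translate([0, 0, 382]) stool_2();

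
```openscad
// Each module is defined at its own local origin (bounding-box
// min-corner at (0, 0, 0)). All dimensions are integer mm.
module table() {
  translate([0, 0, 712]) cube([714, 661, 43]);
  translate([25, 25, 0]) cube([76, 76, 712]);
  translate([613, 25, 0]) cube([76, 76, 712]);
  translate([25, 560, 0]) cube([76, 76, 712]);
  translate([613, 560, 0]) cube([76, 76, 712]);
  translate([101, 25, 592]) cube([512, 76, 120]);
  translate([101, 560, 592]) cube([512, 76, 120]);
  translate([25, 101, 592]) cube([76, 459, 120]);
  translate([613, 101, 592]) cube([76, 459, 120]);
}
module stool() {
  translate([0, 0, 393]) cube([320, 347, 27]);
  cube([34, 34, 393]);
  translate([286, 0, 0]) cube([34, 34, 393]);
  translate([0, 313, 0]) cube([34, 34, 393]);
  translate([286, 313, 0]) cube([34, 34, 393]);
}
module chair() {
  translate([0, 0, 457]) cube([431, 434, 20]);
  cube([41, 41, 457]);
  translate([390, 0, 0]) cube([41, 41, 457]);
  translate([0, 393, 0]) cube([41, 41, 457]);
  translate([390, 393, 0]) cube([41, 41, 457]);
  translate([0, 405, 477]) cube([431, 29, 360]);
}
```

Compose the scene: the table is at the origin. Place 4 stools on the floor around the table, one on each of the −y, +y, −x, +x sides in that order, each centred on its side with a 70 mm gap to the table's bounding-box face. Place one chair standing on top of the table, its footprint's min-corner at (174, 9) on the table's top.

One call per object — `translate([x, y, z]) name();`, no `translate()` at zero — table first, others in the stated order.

table();
translate([197, -417, 0]) stool();
translate([197, 731, 0]) stool();
translate([-390, 157, 0]) stool();
translate([784, 157, 0]) stool();
translate([174, 9, 755]) chair();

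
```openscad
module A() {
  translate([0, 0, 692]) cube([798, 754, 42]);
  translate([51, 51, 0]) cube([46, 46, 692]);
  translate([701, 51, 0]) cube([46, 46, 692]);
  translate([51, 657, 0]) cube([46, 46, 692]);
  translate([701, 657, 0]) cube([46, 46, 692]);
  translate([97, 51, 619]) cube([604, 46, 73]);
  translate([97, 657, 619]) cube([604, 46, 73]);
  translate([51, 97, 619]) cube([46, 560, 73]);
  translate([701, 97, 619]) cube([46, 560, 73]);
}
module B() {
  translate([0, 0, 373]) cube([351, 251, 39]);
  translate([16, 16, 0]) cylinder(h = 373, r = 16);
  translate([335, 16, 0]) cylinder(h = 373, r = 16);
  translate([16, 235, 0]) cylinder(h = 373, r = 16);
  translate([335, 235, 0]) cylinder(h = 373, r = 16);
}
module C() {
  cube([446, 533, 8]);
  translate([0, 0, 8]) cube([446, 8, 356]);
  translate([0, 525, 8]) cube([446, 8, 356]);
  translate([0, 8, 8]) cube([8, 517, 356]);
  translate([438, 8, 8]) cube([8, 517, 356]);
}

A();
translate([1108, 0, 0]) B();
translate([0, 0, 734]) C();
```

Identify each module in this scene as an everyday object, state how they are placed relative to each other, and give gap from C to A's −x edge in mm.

A is a table. B is a stool. C is an open box. The stool is on the floor beside the table on its +x side. The open box is on top of the table. The gap from the open box to the table's −x edge is 0 mm.

The open box's min-x is at 0; the table's min-x is 0; gap = 0 mm.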